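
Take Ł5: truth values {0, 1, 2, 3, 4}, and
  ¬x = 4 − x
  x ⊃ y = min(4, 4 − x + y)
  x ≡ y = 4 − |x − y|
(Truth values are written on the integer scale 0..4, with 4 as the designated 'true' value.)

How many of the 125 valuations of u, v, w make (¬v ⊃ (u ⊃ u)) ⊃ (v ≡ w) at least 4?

value 4: 25 assignments (counts)
value 3: 40 assignments
value 2: 30 assignments
value 1: 20 assignments
value 0: 10 assignments
So 25 of the 125 assignments meet the threshold.

25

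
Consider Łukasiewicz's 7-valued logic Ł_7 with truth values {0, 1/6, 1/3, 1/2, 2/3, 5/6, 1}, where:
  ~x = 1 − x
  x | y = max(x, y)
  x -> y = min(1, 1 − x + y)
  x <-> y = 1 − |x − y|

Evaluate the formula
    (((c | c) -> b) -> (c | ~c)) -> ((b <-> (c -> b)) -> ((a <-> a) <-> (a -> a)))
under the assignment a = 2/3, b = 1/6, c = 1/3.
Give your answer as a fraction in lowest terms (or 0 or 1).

1

c | c = 1/3 | 1/3 = 1/3
(c | c) -> b = 1/3 -> 1/6 = 5/6
~c = ~1/3 = 2/3
c | ~c = 1/3 | 2/3 = 2/3
((c | c) -> b) -> (c | ~c) = 5/6 -> 2/3 = 5/6
c -> b = 1/3 -> 1/6 = 5/6
b <-> (c -> b) = 1/6 <-> 5/6 = 1/3
a <-> a = 2/3 <-> 2/3 = 1
a -> a = 2/3 -> 2/3 = 1
(a <-> a) <-> (a -> a) = 1 <-> 1 = 1
(b <-> (c -> b)) -> ((a <-> a) <-> (a -> a)) = 1/3 -> 1 = 1
(((c | c) -> b) -> (c | ~c)) -> ((b <-> (c -> b)) -> ((a <-> a) <-> (a -> a))) = 5/6 -> 1 = 1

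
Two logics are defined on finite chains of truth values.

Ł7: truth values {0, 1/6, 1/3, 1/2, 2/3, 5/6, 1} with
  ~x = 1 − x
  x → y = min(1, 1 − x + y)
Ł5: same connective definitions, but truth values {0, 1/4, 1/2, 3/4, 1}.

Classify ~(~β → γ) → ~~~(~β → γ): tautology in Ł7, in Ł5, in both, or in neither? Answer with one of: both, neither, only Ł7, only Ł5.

both

In Ł7: every assignment gives 1 — tautology.
In Ł5: every assignment gives 1 — tautology.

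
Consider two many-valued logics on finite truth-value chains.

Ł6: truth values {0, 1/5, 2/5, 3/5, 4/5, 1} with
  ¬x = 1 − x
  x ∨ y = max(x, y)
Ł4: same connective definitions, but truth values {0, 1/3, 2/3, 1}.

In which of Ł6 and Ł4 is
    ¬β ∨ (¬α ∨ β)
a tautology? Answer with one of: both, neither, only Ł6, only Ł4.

neither

In Ł6: at α = 1/5, β = 1/5 the value is 4/5 — not a tautology.
In Ł4: at α = 1/3, β = 1/3 the value is 2/3 — not a tautology.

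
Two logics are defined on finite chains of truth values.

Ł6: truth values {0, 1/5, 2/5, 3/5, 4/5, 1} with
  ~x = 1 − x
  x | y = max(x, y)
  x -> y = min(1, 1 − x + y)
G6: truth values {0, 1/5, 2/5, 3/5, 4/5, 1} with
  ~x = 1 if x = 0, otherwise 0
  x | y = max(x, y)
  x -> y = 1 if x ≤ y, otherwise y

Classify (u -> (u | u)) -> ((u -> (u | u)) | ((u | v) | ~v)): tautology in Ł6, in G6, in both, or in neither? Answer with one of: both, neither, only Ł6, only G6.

In Ł6: every assignment gives 1 — tautology.
In G6: every assignment gives 1 — tautology.

both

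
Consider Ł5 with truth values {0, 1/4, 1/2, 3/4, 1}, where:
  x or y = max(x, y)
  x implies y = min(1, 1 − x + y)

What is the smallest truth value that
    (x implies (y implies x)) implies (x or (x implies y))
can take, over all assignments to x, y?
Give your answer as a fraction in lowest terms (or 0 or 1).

1/2

Take x = 1/2, y = 0:
y implies x = 0 implies 1/2 = 1
x implies (y implies x) = 1/2 implies 1 = 1
x implies y = 1/2 implies 0 = 1/2
x or (x implies y) = 1/2 or 1/2 = 1/2
(x implies (y implies x)) implies (x or (x implies y)) = 1 implies 1/2 = 1/2
No assignment yields a value below 1/2, so this is the minimum.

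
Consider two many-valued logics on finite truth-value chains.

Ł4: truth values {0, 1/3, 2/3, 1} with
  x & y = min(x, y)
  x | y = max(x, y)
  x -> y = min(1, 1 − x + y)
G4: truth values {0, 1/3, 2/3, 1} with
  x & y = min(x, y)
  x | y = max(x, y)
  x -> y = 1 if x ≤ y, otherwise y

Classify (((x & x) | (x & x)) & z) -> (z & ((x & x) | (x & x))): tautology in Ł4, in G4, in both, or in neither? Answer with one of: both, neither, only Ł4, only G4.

In Ł4: every assignment gives 1 — tautology.
In G4: every assignment gives 1 — tautology.

both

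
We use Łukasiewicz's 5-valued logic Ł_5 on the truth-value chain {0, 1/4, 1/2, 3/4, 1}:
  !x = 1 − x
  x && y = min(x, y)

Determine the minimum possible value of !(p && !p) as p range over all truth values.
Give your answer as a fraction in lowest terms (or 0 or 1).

Take p = 1/2:
!p = !1/2 = 1/2
p && !p = 1/2 && 1/2 = 1/2
!(p && !p) = !1/2 = 1/2
No assignment yields a value below 1/2, so this is the minimum.

1/2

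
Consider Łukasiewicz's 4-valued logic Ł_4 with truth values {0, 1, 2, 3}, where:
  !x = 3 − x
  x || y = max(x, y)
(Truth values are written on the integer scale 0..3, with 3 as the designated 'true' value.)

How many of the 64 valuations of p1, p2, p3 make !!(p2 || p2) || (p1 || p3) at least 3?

37

value 3: 37 assignments (counts)
value 2: 19 assignments
value 1: 7 assignments
value 0: 1 assignment
So 37 of the 64 assignments meet the threshold.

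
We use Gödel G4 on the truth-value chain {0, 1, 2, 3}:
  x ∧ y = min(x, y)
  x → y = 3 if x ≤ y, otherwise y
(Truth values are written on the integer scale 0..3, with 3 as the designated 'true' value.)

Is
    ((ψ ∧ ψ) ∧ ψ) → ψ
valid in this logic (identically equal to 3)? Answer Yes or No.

ψ = 0 ↦ 3
ψ = 1 ↦ 3
ψ = 2 ↦ 3
ψ = 3 ↦ 3
Every assignment gives a value ≥ 3.

Yes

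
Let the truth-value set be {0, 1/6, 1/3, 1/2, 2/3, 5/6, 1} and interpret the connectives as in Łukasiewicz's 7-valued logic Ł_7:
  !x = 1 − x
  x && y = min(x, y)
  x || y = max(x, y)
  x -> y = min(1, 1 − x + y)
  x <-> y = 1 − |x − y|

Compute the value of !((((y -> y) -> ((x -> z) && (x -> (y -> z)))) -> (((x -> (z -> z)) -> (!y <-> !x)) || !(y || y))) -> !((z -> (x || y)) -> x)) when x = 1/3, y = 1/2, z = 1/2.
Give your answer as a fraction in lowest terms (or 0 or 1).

1/6

y -> y = 1/2 -> 1/2 = 1
x -> z = 1/3 -> 1/2 = 1
y -> z = 1/2 -> 1/2 = 1
x -> (y -> z) = 1/3 -> 1 = 1
(x -> z) && (x -> (y -> z)) = 1 && 1 = 1
(y -> y) -> ((x -> z) && (x -> (y -> z))) = 1 -> 1 = 1
z -> z = 1/2 -> 1/2 = 1
x -> (z -> z) = 1/3 -> 1 = 1
!y = !1/2 = 1/2
!x = !1/3 = 2/3
!y <-> !x = 1/2 <-> 2/3 = 5/6
(x -> (z -> z)) -> (!y <-> !x) = 1 -> 5/6 = 5/6
y || y = 1/2 || 1/2 = 1/2
!(y || y) = !1/2 = 1/2
((x -> (z -> z)) -> (!y <-> !x)) || !(y || y) = 5/6 || 1/2 = 5/6
((y -> y) -> ((x -> z) && (x -> (y -> z)))) -> (((x -> (z -> z)) -> (!y <-> !x)) || !(y || y)) = 1 -> 5/6 = 5/6
x || y = 1/3 || 1/2 = 1/2
z -> (x || y) = 1/2 -> 1/2 = 1
(z -> (x || y)) -> x = 1 -> 1/3 = 1/3
!((z -> (x || y)) -> x) = !1/3 = 2/3
(((y -> y) -> ((x -> z) && (x -> (y -> z)))) -> (((x -> (z -> z)) -> (!y <-> !x)) || !(y || y))) -> !((z -> (x || y)) -> x) = 5/6 -> 2/3 = 5/6
!((((y -> y) -> ((x -> z) && (x -> (y -> z)))) -> (((x -> (z -> z)) -> (!y <-> !x)) || !(y || y))) -> !((z -> (x || y)) -> x)) = !5/6 = 1/6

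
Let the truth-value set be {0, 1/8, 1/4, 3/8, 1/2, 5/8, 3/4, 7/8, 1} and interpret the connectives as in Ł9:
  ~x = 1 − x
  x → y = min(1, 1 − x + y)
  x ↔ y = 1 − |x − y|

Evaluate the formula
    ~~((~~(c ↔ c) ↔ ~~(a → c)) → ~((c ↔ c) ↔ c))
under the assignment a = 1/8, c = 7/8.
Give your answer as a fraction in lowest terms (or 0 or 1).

c ↔ c = 7/8 ↔ 7/8 = 1
~(c ↔ c) = ~1 = 0
~~(c ↔ c) = ~0 = 1
a → c = 1/8 → 7/8 = 1
~(a → c) = ~1 = 0
~~(a → c) = ~0 = 1
~~(c ↔ c) ↔ ~~(a → c) = 1 ↔ 1 = 1
c ↔ c = 7/8 ↔ 7/8 = 1
(c ↔ c) ↔ c = 1 ↔ 7/8 = 7/8
~((c ↔ c) ↔ c) = ~7/8 = 1/8
(~~(c ↔ c) ↔ ~~(a → c)) → ~((c ↔ c) ↔ c) = 1 → 1/8 = 1/8
~((~~(c ↔ c) ↔ ~~(a → c)) → ~((c ↔ c) ↔ c)) = ~1/8 = 7/8
~~((~~(c ↔ c) ↔ ~~(a → c)) → ~((c ↔ c) ↔ c)) = ~7/8 = 1/8

1/8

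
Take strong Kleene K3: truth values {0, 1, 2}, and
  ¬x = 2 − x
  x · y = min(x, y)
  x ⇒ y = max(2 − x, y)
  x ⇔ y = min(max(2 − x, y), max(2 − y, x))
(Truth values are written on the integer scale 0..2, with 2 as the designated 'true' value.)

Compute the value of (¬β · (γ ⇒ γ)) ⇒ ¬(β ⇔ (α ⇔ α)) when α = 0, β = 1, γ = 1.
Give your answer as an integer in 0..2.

1

¬β = ¬1 = 1
γ ⇒ γ = 1 ⇒ 1 = 1
¬β · (γ ⇒ γ) = 1 · 1 = 1
α ⇔ α = 0 ⇔ 0 = 2
β ⇔ (α ⇔ α) = 1 ⇔ 2 = 1
¬(β ⇔ (α ⇔ α)) = ¬1 = 1
(¬β · (γ ⇒ γ)) ⇒ ¬(β ⇔ (α ⇔ α)) = 1 ⇒ 1 = 1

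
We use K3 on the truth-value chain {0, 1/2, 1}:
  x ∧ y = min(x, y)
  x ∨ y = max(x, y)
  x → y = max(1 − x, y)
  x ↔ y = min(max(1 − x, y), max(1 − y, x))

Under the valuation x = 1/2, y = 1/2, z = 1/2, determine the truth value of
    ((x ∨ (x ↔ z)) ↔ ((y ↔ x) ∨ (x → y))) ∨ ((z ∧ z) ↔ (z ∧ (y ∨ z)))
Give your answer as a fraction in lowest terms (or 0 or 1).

1/2

x ↔ z = 1/2 ↔ 1/2 = 1/2
x ∨ (x ↔ z) = 1/2 ∨ 1/2 = 1/2
y ↔ x = 1/2 ↔ 1/2 = 1/2
x → y = 1/2 → 1/2 = 1/2
(y ↔ x) ∨ (x → y) = 1/2 ∨ 1/2 = 1/2
(x ∨ (x ↔ z)) ↔ ((y ↔ x) ∨ (x → y)) = 1/2 ↔ 1/2 = 1/2
z ∧ z = 1/2 ∧ 1/2 = 1/2
y ∨ z = 1/2 ∨ 1/2 = 1/2
z ∧ (y ∨ z) = 1/2 ∧ 1/2 = 1/2
(z ∧ z) ↔ (z ∧ (y ∨ z)) = 1/2 ↔ 1/2 = 1/2
((x ∨ (x ↔ z)) ↔ ((y ↔ x) ∨ (x → y))) ∨ ((z ∧ z) ↔ (z ∧ (y ∨ z))) = 1/2 ∨ 1/2 = 1/2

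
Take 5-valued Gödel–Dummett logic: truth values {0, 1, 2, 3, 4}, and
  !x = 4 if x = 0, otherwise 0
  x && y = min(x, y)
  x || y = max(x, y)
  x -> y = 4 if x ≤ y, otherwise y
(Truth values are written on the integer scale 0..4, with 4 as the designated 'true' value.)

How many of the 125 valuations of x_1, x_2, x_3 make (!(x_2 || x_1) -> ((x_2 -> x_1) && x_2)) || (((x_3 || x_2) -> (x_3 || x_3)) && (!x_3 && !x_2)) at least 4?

121

value 4: 121 assignments (counts)
value 0: 4 assignments
So 121 of the 125 assignments meet the threshold.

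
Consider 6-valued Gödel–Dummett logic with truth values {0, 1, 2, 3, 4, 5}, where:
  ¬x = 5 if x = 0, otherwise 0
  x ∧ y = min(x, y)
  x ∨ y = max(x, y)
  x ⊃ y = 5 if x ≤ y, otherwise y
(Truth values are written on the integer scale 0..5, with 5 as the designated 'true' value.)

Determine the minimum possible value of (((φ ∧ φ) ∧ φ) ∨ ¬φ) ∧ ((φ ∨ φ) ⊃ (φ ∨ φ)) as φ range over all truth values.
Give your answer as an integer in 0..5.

Take φ = 1:
φ ∧ φ = 1 ∧ 1 = 1
(φ ∧ φ) ∧ φ = 1 ∧ 1 = 1
¬φ = ¬1 = 0
((φ ∧ φ) ∧ φ) ∨ ¬φ = 1 ∨ 0 = 1
φ ∨ φ = 1 ∨ 1 = 1
φ ∨ φ = 1 ∨ 1 = 1
(φ ∨ φ) ⊃ (φ ∨ φ) = 1 ⊃ 1 = 5
(((φ ∧ φ) ∧ φ) ∨ ¬φ) ∧ ((φ ∨ φ) ⊃ (φ ∨ φ)) = 1 ∧ 5 = 1
No assignment yields a value below 1, so this is the minimum.

1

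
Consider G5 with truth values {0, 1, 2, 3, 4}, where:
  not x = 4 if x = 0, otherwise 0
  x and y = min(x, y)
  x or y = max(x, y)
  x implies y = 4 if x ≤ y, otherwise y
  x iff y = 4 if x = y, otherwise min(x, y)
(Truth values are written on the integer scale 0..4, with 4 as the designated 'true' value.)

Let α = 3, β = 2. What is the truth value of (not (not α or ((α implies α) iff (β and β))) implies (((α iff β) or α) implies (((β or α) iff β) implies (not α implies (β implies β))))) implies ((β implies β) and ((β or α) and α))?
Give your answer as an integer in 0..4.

3

not α = not 3 = 0
α implies α = 3 implies 3 = 4
β and β = 2 and 2 = 2
(α implies α) iff (β and β) = 4 iff 2 = 2
not α or ((α implies α) iff (β and β)) = 0 or 2 = 2
not (not α or ((α implies α) iff (β and β))) = not 2 = 0
α iff β = 3 iff 2 = 2
(α iff β) or α = 2 or 3 = 3
β or α = 2 or 3 = 3
(β or α) iff β = 3 iff 2 = 2
not α = not 3 = 0
β implies β = 2 implies 2 = 4
not α implies (β implies β) = 0 implies 4 = 4
((β or α) iff β) implies (not α implies (β implies β)) = 2 implies 4 = 4
((α iff β) or α) implies (((β or α) iff β) implies (not α implies (β implies β))) = 3 implies 4 = 4
not (not α or ((α implies α) iff (β and β))) implies (((α iff β) or α) implies (((β or α) iff β) implies (not α implies (β implies β)))) = 0 implies 4 = 4
β implies β = 2 implies 2 = 4
β or α = 2 or 3 = 3
(β or α) and α = 3 and 3 = 3
(β implies β) and ((β or α) and α) = 4 and 3 = 3
(not (not α or ((α implies α) iff (β and β))) implies (((α iff β) or α) implies (((β or α) iff β) implies (not α implies (β implies β))))) implies ((β implies β) and ((β or α) and α)) = 4 implies 3 = 3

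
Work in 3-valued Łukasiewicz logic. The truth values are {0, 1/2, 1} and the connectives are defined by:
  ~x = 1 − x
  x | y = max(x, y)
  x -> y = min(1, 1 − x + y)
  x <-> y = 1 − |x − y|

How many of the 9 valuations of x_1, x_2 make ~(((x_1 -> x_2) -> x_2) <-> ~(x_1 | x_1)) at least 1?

x_1 = 0, x_2 = 0 ↦ 1  ≥
x_1 = 0, x_2 = 1/2 ↦ 1/2  <
x_1 = 0, x_2 = 1 ↦ 0  <
x_1 = 1/2, x_2 = 0 ↦ 0  <
x_1 = 1/2, x_2 = 1/2 ↦ 0  <
x_1 = 1/2, x_2 = 1 ↦ 1/2  <
x_1 = 1, x_2 = 0 ↦ 1  ≥
x_1 = 1, x_2 = 1/2 ↦ 1  ≥
x_1 = 1, x_2 = 1 ↦ 1  ≥
So 4 of the 9 assignments meet the threshold.

4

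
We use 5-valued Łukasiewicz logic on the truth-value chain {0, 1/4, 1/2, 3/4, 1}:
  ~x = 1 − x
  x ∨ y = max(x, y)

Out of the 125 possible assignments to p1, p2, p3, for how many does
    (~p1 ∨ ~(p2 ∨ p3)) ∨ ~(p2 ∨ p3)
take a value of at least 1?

value 1: 29 assignments (counts)
value 3/4: 33 assignments
value 1/2: 31 assignments
value 1/4: 23 assignments
value 0: 9 assignments
So 29 of the 125 assignments meet the threshold.

29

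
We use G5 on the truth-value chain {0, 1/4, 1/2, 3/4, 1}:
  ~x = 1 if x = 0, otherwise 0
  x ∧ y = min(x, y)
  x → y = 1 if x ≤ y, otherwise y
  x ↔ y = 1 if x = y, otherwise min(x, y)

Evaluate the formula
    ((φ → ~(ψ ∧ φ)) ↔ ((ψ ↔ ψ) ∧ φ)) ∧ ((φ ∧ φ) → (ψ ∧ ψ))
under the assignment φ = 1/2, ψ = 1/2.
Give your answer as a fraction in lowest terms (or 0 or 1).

0

ψ ∧ φ = 1/2 ∧ 1/2 = 1/2
~(ψ ∧ φ) = ~1/2 = 0
φ → ~(ψ ∧ φ) = 1/2 → 0 = 0
ψ ↔ ψ = 1/2 ↔ 1/2 = 1
(ψ ↔ ψ) ∧ φ = 1 ∧ 1/2 = 1/2
(φ → ~(ψ ∧ φ)) ↔ ((ψ ↔ ψ) ∧ φ) = 0 ↔ 1/2 = 0
φ ∧ φ = 1/2 ∧ 1/2 = 1/2
ψ ∧ ψ = 1/2 ∧ 1/2 = 1/2
(φ ∧ φ) → (ψ ∧ ψ) = 1/2 → 1/2 = 1
((φ → ~(ψ ∧ φ)) ↔ ((ψ ↔ ψ) ∧ φ)) ∧ ((φ ∧ φ) → (ψ ∧ ψ)) = 0 ∧ 1 = 0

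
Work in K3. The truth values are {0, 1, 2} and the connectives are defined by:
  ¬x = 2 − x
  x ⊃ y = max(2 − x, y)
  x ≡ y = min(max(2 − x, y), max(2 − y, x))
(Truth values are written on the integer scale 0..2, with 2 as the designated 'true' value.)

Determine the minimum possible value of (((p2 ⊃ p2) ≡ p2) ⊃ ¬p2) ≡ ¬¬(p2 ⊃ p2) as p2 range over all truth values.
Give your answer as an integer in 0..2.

0

Take p2 = 2:
p2 ⊃ p2 = 2 ⊃ 2 = 2
(p2 ⊃ p2) ≡ p2 = 2 ≡ 2 = 2
¬p2 = ¬2 = 0
((p2 ⊃ p2) ≡ p2) ⊃ ¬p2 = 2 ⊃ 0 = 0
p2 ⊃ p2 = 2 ⊃ 2 = 2
¬(p2 ⊃ p2) = ¬2 = 0
¬¬(p2 ⊃ p2) = ¬0 = 2
(((p2 ⊃ p2) ≡ p2) ⊃ ¬p2) ≡ ¬¬(p2 ⊃ p2) = 0 ≡ 2 = 0
No assignment yields a value below 0, so this is the minimum.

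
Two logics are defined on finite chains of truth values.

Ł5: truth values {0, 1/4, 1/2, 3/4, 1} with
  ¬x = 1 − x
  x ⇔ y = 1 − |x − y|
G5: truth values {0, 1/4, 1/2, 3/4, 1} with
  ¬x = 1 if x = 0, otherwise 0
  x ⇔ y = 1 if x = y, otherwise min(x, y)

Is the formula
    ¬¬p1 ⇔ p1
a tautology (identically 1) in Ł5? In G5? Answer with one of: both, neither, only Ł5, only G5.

only Ł5

In Ł5: every assignment gives 1 — tautology.
In G5: at p1 = 1/4 the value is 1/4 — not a tautology.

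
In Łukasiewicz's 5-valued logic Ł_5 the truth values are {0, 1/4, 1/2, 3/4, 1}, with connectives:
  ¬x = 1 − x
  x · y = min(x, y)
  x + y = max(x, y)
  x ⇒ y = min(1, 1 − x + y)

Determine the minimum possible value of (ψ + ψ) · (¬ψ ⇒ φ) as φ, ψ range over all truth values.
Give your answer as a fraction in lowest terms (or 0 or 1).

0

Take φ = 0, ψ = 0:
ψ + ψ = 0 + 0 = 0
¬ψ = ¬0 = 1
¬ψ ⇒ φ = 1 ⇒ 0 = 0
(ψ + ψ) · (¬ψ ⇒ φ) = 0 · 0 = 0
No assignment yields a value below 0, so this is the minimum.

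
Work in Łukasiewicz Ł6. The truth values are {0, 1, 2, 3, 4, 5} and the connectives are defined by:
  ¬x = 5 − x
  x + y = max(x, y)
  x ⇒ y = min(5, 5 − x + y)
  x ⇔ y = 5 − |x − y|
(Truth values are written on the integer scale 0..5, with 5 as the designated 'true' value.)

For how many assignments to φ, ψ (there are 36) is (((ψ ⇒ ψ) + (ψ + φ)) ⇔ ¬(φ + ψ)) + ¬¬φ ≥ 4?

value 5: 7 assignments (counts)
value 4: 9 assignments (counts)
value 3: 11 assignments
value 2: 5 assignments
value 1: 3 assignments
value 0: 1 assignment
So 16 of the 36 assignments meet the threshold.

16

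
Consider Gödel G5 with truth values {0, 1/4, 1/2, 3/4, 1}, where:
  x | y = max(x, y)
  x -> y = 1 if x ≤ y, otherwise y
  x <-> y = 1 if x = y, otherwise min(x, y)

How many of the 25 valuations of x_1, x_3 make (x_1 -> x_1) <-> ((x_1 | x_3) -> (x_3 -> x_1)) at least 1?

15

value 1: 15 assignments (counts)
value 3/4: 1 assignment
value 1/2: 2 assignments
value 1/4: 3 assignments
value 0: 4 assignments
So 15 of the 25 assignments meet the threshold.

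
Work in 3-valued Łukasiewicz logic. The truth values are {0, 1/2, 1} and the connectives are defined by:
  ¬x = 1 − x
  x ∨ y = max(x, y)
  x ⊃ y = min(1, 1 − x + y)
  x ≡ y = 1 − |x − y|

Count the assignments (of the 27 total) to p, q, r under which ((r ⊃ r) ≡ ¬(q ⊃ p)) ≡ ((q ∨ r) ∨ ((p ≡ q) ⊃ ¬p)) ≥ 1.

value 1: 3 assignments (counts)
value 1/2: 10 assignments
value 0: 14 assignments
So 3 of the 27 assignments meet the threshold.

3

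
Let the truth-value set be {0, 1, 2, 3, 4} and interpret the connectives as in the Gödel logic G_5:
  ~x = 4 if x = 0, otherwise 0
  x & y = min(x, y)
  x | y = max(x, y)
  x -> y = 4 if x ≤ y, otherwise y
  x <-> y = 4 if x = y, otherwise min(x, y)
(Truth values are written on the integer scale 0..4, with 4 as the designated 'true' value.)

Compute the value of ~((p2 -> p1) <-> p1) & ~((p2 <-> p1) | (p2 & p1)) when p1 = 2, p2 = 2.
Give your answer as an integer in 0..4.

p2 -> p1 = 2 -> 2 = 4
(p2 -> p1) <-> p1 = 4 <-> 2 = 2
~((p2 -> p1) <-> p1) = ~2 = 0
p2 <-> p1 = 2 <-> 2 = 4
p2 & p1 = 2 & 2 = 2
(p2 <-> p1) | (p2 & p1) = 4 | 2 = 4
~((p2 <-> p1) | (p2 & p1)) = ~4 = 0
~((p2 -> p1) <-> p1) & ~((p2 <-> p1) | (p2 & p1)) = 0 & 0 = 0

0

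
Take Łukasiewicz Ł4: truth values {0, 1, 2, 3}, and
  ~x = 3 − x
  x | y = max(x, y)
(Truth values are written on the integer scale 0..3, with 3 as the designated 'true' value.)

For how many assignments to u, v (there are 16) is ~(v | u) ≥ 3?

u = 0, v = 0 ↦ 3  ≥
u = 0, v = 1 ↦ 2  <
u = 0, v = 2 ↦ 1  <
u = 0, v = 3 ↦ 0  <
u = 1, v = 0 ↦ 2  <
u = 1, v = 1 ↦ 2  <
u = 1, v = 2 ↦ 1  <
u = 1, v = 3 ↦ 0  <
u = 2, v = 0 ↦ 1  <
u = 2, v = 1 ↦ 1  <
u = 2, v = 2 ↦ 1  <
u = 2, v = 3 ↦ 0  <
u = 3, v = 0 ↦ 0  <
u = 3, v = 1 ↦ 0  <
u = 3, v = 2 ↦ 0  <
u = 3, v = 3 ↦ 0  <
So 1 of the 16 assignments meets the threshold.

1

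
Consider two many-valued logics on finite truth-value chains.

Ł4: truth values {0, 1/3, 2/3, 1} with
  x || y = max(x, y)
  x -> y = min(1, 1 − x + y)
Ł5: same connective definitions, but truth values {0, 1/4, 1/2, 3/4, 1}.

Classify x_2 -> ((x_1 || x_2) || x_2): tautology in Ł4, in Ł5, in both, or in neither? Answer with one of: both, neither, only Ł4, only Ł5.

In Ł4: every assignment gives 1 — tautology.
In Ł5: every assignment gives 1 — tautology.

both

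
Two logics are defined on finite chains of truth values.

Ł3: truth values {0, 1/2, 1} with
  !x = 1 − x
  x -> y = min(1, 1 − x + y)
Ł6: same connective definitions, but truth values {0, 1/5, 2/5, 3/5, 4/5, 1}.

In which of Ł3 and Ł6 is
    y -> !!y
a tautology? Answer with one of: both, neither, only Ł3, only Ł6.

In Ł3: every assignment gives 1 — tautology.
In Ł6: every assignment gives 1 — tautology.

both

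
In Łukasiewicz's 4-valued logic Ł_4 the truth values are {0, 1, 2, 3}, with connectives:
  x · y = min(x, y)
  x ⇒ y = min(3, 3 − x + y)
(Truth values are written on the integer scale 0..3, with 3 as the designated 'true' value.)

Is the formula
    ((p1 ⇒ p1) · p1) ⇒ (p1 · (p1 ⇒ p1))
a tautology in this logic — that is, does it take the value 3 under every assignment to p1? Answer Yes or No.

Yes

p1 = 0 ↦ 3
p1 = 1 ↦ 3
p1 = 2 ↦ 3
p1 = 3 ↦ 3
Every assignment gives a value ≥ 3.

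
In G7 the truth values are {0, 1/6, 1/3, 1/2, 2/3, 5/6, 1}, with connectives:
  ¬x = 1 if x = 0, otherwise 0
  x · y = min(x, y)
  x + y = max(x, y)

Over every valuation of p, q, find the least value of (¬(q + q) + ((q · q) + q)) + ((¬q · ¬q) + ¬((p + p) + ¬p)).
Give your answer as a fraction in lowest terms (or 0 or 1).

1/6

Take p = 0, q = 1/6:
q + q = 1/6 + 1/6 = 1/6
¬(q + q) = ¬1/6 = 0
q · q = 1/6 · 1/6 = 1/6
(q · q) + q = 1/6 + 1/6 = 1/6
¬(q + q) + ((q · q) + q) = 0 + 1/6 = 1/6
¬q = ¬1/6 = 0
¬q = ¬1/6 = 0
¬q · ¬q = 0 · 0 = 0
p + p = 0 + 0 = 0
¬p = ¬0 = 1
(p + p) + ¬p = 0 + 1 = 1
¬((p + p) + ¬p) = ¬1 = 0
(¬q · ¬q) + ¬((p + p) + ¬p) = 0 + 0 = 0
(¬(q + q) + ((q · q) + q)) + ((¬q · ¬q) + ¬((p + p) + ¬p)) = 1/6 + 0 = 1/6
No assignment yields a value below 1/6, so this is the minimum.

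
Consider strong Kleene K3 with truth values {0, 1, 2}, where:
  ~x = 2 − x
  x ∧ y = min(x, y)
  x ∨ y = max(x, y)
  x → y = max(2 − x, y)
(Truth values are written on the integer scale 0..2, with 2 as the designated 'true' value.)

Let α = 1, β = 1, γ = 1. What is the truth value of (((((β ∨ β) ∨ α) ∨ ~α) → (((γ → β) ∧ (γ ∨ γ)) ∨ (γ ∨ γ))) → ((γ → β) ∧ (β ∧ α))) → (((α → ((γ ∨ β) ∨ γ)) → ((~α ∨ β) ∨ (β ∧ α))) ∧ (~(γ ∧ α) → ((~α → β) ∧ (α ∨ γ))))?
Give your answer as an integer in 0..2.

1

β ∨ β = 1 ∨ 1 = 1
(β ∨ β) ∨ α = 1 ∨ 1 = 1
~α = ~1 = 1
((β ∨ β) ∨ α) ∨ ~α = 1 ∨ 1 = 1
γ → β = 1 → 1 = 1
γ ∨ γ = 1 ∨ 1 = 1
(γ → β) ∧ (γ ∨ γ) = 1 ∧ 1 = 1
γ ∨ γ = 1 ∨ 1 = 1
((γ → β) ∧ (γ ∨ γ)) ∨ (γ ∨ γ) = 1 ∨ 1 = 1
(((β ∨ β) ∨ α) ∨ ~α) → (((γ → β) ∧ (γ ∨ γ)) ∨ (γ ∨ γ)) = 1 → 1 = 1
γ → β = 1 → 1 = 1
β ∧ α = 1 ∧ 1 = 1
(γ → β) ∧ (β ∧ α) = 1 ∧ 1 = 1
((((β ∨ β) ∨ α) ∨ ~α) → (((γ → β) ∧ (γ ∨ γ)) ∨ (γ ∨ γ))) → ((γ → β) ∧ (β ∧ α)) = 1 → 1 = 1
γ ∨ β = 1 ∨ 1 = 1
(γ ∨ β) ∨ γ = 1 ∨ 1 = 1
α → ((γ ∨ β) ∨ γ) = 1 → 1 = 1
~α = ~1 = 1
~α ∨ β = 1 ∨ 1 = 1
β ∧ α = 1 ∧ 1 = 1
(~α ∨ β) ∨ (β ∧ α) = 1 ∨ 1 = 1
(α → ((γ ∨ β) ∨ γ)) → ((~α ∨ β) ∨ (β ∧ α)) = 1 → 1 = 1
γ ∧ α = 1 ∧ 1 = 1
~(γ ∧ α) = ~1 = 1
~α = ~1 = 1
~α → β = 1 → 1 = 1
α ∨ γ = 1 ∨ 1 = 1
(~α → β) ∧ (α ∨ γ) = 1 ∧ 1 = 1
~(γ ∧ α) → ((~α → β) ∧ (α ∨ γ)) = 1 → 1 = 1
((α → ((γ ∨ β) ∨ γ)) → ((~α ∨ β) ∨ (β ∧ α))) ∧ (~(γ ∧ α) → ((~α → β) ∧ (α ∨ γ))) = 1 ∧ 1 = 1
(((((β ∨ β) ∨ α) ∨ ~α) → (((γ → β) ∧ (γ ∨ γ)) ∨ (γ ∨ γ))) → ((γ → β) ∧ (β ∧ α))) → (((α → ((γ ∨ β) ∨ γ)) → ((~α ∨ β) ∨ (β ∧ α))) ∧ (~(γ ∧ α) → ((~α → β) ∧ (α ∨ γ)))) = 1 → 1 = 1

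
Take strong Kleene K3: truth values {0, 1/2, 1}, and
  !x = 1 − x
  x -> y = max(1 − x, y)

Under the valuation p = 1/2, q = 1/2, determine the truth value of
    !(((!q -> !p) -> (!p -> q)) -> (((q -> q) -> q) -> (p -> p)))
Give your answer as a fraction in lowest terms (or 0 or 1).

!q = !1/2 = 1/2
!p = !1/2 = 1/2
!q -> !p = 1/2 -> 1/2 = 1/2
!p = !1/2 = 1/2
!p -> q = 1/2 -> 1/2 = 1/2
(!q -> !p) -> (!p -> q) = 1/2 -> 1/2 = 1/2
q -> q = 1/2 -> 1/2 = 1/2
(q -> q) -> q = 1/2 -> 1/2 = 1/2
p -> p = 1/2 -> 1/2 = 1/2
((q -> q) -> q) -> (p -> p) = 1/2 -> 1/2 = 1/2
((!q -> !p) -> (!p -> q)) -> (((q -> q) -> q) -> (p -> p)) = 1/2 -> 1/2 = 1/2
!(((!q -> !p) -> (!p -> q)) -> (((q -> q) -> q) -> (p -> p))) = !1/2 = 1/2

1/2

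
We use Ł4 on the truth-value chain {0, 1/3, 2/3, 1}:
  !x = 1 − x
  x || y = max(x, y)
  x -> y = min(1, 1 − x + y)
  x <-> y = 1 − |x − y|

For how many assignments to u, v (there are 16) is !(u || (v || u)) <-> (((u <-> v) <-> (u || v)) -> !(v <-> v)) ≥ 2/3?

12

u = 0, v = 0 ↦ 1  ≥
u = 0, v = 1/3 ↦ 2/3  ≥
u = 0, v = 2/3 ↦ 1  ≥
u = 0, v = 1 ↦ 0  <
u = 1/3, v = 0 ↦ 2/3  ≥
u = 1/3, v = 1/3 ↦ 1  ≥
u = 1/3, v = 2/3 ↦ 2/3  ≥
u = 1/3, v = 1 ↦ 1/3  <
u = 2/3, v = 0 ↦ 1  ≥
u = 2/3, v = 1/3 ↦ 2/3  ≥
u = 2/3, v = 2/3 ↦ 1  ≥
u = 2/3, v = 1 ↦ 2/3  ≥
u = 1, v = 0 ↦ 0  <
u = 1, v = 1/3 ↦ 1/3  <
u = 1, v = 2/3 ↦ 2/3  ≥
u = 1, v = 1 ↦ 1  ≥
So 12 of the 16 assignments meet the threshold.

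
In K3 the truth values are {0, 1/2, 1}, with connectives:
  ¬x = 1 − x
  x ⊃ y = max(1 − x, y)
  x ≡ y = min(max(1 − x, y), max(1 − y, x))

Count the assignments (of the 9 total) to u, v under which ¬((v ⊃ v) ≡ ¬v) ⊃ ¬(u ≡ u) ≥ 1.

3

u = 0, v = 0 ↦ 1  ≥
u = 0, v = 1/2 ↦ 1/2  <
u = 0, v = 1 ↦ 0  <
u = 1/2, v = 0 ↦ 1  ≥
u = 1/2, v = 1/2 ↦ 1/2  <
u = 1/2, v = 1 ↦ 1/2  <
u = 1, v = 0 ↦ 1  ≥
u = 1, v = 1/2 ↦ 1/2  <
u = 1, v = 1 ↦ 0  <
So 3 of the 9 assignments meet the threshold.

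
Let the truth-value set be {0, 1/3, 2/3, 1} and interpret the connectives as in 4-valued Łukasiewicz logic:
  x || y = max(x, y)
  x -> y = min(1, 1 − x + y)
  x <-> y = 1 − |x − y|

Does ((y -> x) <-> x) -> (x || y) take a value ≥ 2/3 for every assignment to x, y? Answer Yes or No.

x = 0, y = 0 ↦ 1
x = 0, y = 1/3 ↦ 1
x = 0, y = 2/3 ↦ 1
x = 0, y = 1 ↦ 1
x = 1/3, y = 0 ↦ 1
x = 1/3, y = 1/3 ↦ 1
x = 1/3, y = 2/3 ↦ 1
x = 1/3, y = 1 ↦ 1
x = 2/3, y = 0 ↦ 1
x = 2/3, y = 1/3 ↦ 1
x = 2/3, y = 2/3 ↦ 1
x = 2/3, y = 1 ↦ 1
x = 1, y = 0 ↦ 1
x = 1, y = 1/3 ↦ 1
x = 1, y = 2/3 ↦ 1
x = 1, y = 1 ↦ 1
Every assignment gives a value ≥ 2/3.

Yes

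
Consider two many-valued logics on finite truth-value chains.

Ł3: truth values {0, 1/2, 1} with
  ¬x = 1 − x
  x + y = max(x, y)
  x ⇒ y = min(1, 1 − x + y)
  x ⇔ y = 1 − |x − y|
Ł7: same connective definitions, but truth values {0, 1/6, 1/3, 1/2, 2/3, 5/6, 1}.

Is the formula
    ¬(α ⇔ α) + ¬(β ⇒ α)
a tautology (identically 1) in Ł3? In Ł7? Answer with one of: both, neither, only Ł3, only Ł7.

In Ł3: at α = 0, β = 0 the value is 0 — not a tautology.
In Ł7: at α = 0, β = 0 the value is 0 — not a tautology.

neither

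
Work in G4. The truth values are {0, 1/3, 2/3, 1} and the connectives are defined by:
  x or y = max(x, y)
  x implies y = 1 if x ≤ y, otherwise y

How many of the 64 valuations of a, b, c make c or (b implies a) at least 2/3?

value 1: 46 assignments (counts)
value 2/3: 8 assignments (counts)
value 1/3: 7 assignments
value 0: 3 assignments
So 54 of the 64 assignments meet the threshold.

54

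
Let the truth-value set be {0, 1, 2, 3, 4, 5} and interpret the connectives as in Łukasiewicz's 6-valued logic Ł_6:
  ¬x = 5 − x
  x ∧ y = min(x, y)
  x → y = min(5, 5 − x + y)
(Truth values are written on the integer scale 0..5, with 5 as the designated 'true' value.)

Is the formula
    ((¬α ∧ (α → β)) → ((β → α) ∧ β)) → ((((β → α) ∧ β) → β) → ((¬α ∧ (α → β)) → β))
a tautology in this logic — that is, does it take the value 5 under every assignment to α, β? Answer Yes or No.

Yes

At α = 3, β = 0, for instance:
¬α = ¬3 = 2
α → β = 3 → 0 = 2
¬α ∧ (α → β) = 2 ∧ 2 = 2
β → α = 0 → 3 = 5
(β → α) ∧ β = 5 ∧ 0 = 0
(¬α ∧ (α → β)) → ((β → α) ∧ β) = 2 → 0 = 3
((β → α) ∧ β) → β = 0 → 0 = 5
(¬α ∧ (α → β)) → β = 2 → 0 = 3
(((β → α) ∧ β) → β) → ((¬α ∧ (α → β)) → β) = 5 → 3 = 3
((¬α ∧ (α → β)) → ((β → α) ∧ β)) → ((((β → α) ∧ β) → β) → ((¬α ∧ (α → β)) → β)) = 3 → 3 = 5
and checking the remaining 35 assignments likewise gives ≥ 5 in every case.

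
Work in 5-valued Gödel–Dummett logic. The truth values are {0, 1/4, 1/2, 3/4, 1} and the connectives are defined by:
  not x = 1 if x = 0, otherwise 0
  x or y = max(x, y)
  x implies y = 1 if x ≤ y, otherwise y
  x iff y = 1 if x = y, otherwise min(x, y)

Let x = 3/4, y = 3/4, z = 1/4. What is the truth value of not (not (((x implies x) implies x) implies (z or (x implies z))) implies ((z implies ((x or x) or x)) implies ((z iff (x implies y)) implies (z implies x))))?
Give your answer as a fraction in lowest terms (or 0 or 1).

x implies x = 3/4 implies 3/4 = 1
(x implies x) implies x = 1 implies 3/4 = 3/4
x implies z = 3/4 implies 1/4 = 1/4
z or (x implies z) = 1/4 or 1/4 = 1/4
((x implies x) implies x) implies (z or (x implies z)) = 3/4 implies 1/4 = 1/4
not (((x implies x) implies x) implies (z or (x implies z))) = not 1/4 = 0
x or x = 3/4 or 3/4 = 3/4
(x or x) or x = 3/4 or 3/4 = 3/4
z implies ((x or x) or x) = 1/4 implies 3/4 = 1
x implies y = 3/4 implies 3/4 = 1
z iff (x implies y) = 1/4 iff 1 = 1/4
z implies x = 1/4 implies 3/4 = 1
(z iff (x implies y)) implies (z implies x) = 1/4 implies 1 = 1
(z implies ((x or x) or x)) implies ((z iff (x implies y)) implies (z implies x)) = 1 implies 1 = 1
not (((x implies x) implies x) implies (z or (x implies z))) implies ((z implies ((x or x) or x)) implies ((z iff (x implies y)) implies (z implies x))) = 0 implies 1 = 1
not (not (((x implies x) implies x) implies (z or (x implies z))) implies ((z implies ((x or x) or x)) implies ((z iff (x implies y)) implies (z implies x)))) = not 1 = 0

0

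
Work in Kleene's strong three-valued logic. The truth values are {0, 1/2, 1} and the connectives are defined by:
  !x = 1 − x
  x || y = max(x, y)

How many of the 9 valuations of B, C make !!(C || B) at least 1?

B = 0, C = 0 ↦ 0  <
B = 0, C = 1/2 ↦ 1/2  <
B = 0, C = 1 ↦ 1  ≥
B = 1/2, C = 0 ↦ 1/2  <
B = 1/2, C = 1/2 ↦ 1/2  <
B = 1/2, C = 1 ↦ 1  ≥
B = 1, C = 0 ↦ 1  ≥
B = 1, C = 1/2 ↦ 1  ≥
B = 1, C = 1 ↦ 1  ≥
So 5 of the 9 assignments meet the threshold.

5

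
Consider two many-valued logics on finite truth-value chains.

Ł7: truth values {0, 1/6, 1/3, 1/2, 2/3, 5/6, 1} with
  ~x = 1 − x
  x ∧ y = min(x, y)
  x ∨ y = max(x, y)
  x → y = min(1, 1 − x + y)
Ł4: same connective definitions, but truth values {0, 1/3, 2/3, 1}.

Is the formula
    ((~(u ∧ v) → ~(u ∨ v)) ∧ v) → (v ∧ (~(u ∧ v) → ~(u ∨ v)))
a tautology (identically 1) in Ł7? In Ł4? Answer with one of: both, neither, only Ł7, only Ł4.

both

In Ł7: every assignment gives 1 — tautology.
In Ł4: every assignment gives 1 — tautology.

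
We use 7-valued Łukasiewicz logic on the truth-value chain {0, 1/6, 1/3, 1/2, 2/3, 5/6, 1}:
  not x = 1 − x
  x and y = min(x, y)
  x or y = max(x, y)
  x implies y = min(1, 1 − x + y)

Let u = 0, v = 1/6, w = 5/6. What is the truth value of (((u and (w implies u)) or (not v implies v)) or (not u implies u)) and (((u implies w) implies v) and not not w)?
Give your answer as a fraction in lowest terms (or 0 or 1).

w implies u = 5/6 implies 0 = 1/6
u and (w implies u) = 0 and 1/6 = 0
not v = not 1/6 = 5/6
not v implies v = 5/6 implies 1/6 = 1/3
(u and (w implies u)) or (not v implies v) = 0 or 1/3 = 1/3
not u = not 0 = 1
not u implies u = 1 implies 0 = 0
((u and (w implies u)) or (not v implies v)) or (not u implies u) = 1/3 or 0 = 1/3
u implies w = 0 implies 5/6 = 1
(u implies w) implies v = 1 implies 1/6 = 1/6
not w = not 5/6 = 1/6
not not w = not 1/6 = 5/6
((u implies w) implies v) and not not w = 1/6 and 5/6 = 1/6
(((u and (w implies u)) or (not v implies v)) or (not u implies u)) and (((u implies w) implies v) and not not w) = 1/3 and 1/6 = 1/6

1/6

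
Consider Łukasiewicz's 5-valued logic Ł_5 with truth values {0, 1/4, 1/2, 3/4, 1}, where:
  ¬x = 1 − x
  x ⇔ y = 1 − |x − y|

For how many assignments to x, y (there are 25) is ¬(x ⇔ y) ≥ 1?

2

value 1: 2 assignments (counts)
value 3/4: 4 assignments
value 1/2: 6 assignments
value 1/4: 8 assignments
value 0: 5 assignments
So 2 of the 25 assignments meet the threshold.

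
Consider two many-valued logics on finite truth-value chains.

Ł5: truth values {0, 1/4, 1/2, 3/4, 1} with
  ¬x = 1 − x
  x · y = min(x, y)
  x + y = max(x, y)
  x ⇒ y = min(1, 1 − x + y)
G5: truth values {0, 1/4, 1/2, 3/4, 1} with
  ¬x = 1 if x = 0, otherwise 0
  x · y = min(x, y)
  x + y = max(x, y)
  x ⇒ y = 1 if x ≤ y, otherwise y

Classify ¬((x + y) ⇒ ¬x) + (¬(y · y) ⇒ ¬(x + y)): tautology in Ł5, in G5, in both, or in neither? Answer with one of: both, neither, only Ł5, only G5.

In Ł5: at x = 1/4, y = 0 the value is 3/4 — not a tautology.
In G5: every assignment gives 1 — tautology.

only G5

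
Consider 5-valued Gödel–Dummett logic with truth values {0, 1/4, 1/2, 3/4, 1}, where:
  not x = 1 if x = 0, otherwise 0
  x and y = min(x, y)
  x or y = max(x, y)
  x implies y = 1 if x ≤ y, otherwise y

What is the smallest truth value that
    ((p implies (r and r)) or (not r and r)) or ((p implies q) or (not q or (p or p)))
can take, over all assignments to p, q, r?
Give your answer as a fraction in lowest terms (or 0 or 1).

Take p = 1/2, q = 1/4, r = 0:
r and r = 0 and 0 = 0
p implies (r and r) = 1/2 implies 0 = 0
not r = not 0 = 1
not r and r = 1 and 0 = 0
(p implies (r and r)) or (not r and r) = 0 or 0 = 0
p implies q = 1/2 implies 1/4 = 1/4
not q = not 1/4 = 0
p or p = 1/2 or 1/2 = 1/2
not q or (p or p) = 0 or 1/2 = 1/2
(p implies q) or (not q or (p or p)) = 1/4 or 1/2 = 1/2
((p implies (r and r)) or (not r and r)) or ((p implies q) or (not q or (p or p))) = 0 or 1/2 = 1/2
No assignment yields a value below 1/2, so this is the minimum.

1/2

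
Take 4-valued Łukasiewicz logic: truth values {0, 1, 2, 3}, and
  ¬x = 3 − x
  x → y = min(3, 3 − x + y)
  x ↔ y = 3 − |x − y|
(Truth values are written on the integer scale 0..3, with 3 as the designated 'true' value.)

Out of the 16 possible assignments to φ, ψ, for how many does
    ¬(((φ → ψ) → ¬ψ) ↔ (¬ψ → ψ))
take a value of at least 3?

φ = 0, ψ = 0 ↦ 3  ≥
φ = 0, ψ = 1 ↦ 0  <
φ = 0, ψ = 2 ↦ 2  <
φ = 0, ψ = 3 ↦ 3  ≥
φ = 1, ψ = 0 ↦ 3  ≥
φ = 1, ψ = 1 ↦ 0  <
φ = 1, ψ = 2 ↦ 2  <
φ = 1, ψ = 3 ↦ 3  ≥
φ = 2, ψ = 0 ↦ 3  ≥
φ = 2, ψ = 1 ↦ 1  <
φ = 2, ψ = 2 ↦ 2  <
φ = 2, ψ = 3 ↦ 3  ≥
φ = 3, ψ = 0 ↦ 3  ≥
φ = 3, ψ = 1 ↦ 1  <
φ = 3, ψ = 2 ↦ 1  <
φ = 3, ψ = 3 ↦ 3  ≥
So 8 of the 16 assignments meet the threshold.

8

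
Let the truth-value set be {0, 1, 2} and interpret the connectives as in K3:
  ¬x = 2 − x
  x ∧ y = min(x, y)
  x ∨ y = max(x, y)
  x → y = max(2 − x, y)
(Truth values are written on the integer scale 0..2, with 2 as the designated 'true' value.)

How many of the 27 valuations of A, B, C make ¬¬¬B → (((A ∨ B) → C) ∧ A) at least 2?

11

value 2: 11 assignments (counts)
value 1: 12 assignments
value 0: 4 assignments
So 11 of the 27 assignments meet the threshold.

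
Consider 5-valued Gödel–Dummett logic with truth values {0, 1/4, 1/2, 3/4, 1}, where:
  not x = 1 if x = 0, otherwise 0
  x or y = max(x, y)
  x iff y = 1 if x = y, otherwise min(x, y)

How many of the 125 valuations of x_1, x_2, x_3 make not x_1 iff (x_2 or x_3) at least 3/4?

value 1: 13 assignments (counts)
value 3/4: 7 assignments (counts)
value 1/2: 5 assignments
value 1/4: 3 assignments
value 0: 97 assignments
So 20 of the 125 assignments meet the threshold.

20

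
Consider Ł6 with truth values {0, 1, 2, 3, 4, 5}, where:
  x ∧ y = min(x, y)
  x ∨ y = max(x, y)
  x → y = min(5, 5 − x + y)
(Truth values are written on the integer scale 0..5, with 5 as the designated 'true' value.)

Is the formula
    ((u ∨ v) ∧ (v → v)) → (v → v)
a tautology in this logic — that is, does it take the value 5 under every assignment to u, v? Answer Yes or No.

At u = 1, v = 3, for instance:
u ∨ v = 1 ∨ 3 = 3
v → v = 3 → 3 = 5
(u ∨ v) ∧ (v → v) = 3 ∧ 5 = 3
((u ∨ v) ∧ (v → v)) → (v → v) = 3 → 5 = 5
and checking the remaining 35 assignments likewise gives ≥ 5 in every case.

Yes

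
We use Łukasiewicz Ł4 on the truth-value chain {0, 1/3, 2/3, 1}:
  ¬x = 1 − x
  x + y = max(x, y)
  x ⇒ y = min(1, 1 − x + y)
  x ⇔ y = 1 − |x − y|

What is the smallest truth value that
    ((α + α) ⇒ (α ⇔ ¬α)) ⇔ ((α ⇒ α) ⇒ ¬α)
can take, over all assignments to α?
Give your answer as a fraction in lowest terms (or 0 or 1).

Take α = 2/3:
α + α = 2/3 + 2/3 = 2/3
¬α = ¬2/3 = 1/3
α ⇔ ¬α = 2/3 ⇔ 1/3 = 2/3
(α + α) ⇒ (α ⇔ ¬α) = 2/3 ⇒ 2/3 = 1
α ⇒ α = 2/3 ⇒ 2/3 = 1
¬α = ¬2/3 = 1/3
(α ⇒ α) ⇒ ¬α = 1 ⇒ 1/3 = 1/3
((α + α) ⇒ (α ⇔ ¬α)) ⇔ ((α ⇒ α) ⇒ ¬α) = 1 ⇔ 1/3 = 1/3
No assignment yields a value below 1/3, so this is the minimum.

1/3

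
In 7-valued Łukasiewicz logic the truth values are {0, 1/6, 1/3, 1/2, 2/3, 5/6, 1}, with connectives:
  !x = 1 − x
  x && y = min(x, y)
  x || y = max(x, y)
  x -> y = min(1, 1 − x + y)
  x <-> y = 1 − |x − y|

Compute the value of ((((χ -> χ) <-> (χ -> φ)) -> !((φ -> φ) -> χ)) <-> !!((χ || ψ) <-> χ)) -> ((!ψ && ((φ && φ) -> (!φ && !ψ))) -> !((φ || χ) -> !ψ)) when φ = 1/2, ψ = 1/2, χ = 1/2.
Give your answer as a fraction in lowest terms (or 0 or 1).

χ -> χ = 1/2 -> 1/2 = 1
χ -> φ = 1/2 -> 1/2 = 1
(χ -> χ) <-> (χ -> φ) = 1 <-> 1 = 1
φ -> φ = 1/2 -> 1/2 = 1
(φ -> φ) -> χ = 1 -> 1/2 = 1/2
!((φ -> φ) -> χ) = !1/2 = 1/2
((χ -> χ) <-> (χ -> φ)) -> !((φ -> φ) -> χ) = 1 -> 1/2 = 1/2
χ || ψ = 1/2 || 1/2 = 1/2
(χ || ψ) <-> χ = 1/2 <-> 1/2 = 1
!((χ || ψ) <-> χ) = !1 = 0
!!((χ || ψ) <-> χ) = !0 = 1
(((χ -> χ) <-> (χ -> φ)) -> !((φ -> φ) -> χ)) <-> !!((χ || ψ) <-> χ) = 1/2 <-> 1 = 1/2
!ψ = !1/2 = 1/2
φ && φ = 1/2 && 1/2 = 1/2
!φ = !1/2 = 1/2
!ψ = !1/2 = 1/2
!φ && !ψ = 1/2 && 1/2 = 1/2
(φ && φ) -> (!φ && !ψ) = 1/2 -> 1/2 = 1
!ψ && ((φ && φ) -> (!φ && !ψ)) = 1/2 && 1 = 1/2
φ || χ = 1/2 || 1/2 = 1/2
!ψ = !1/2 = 1/2
(φ || χ) -> !ψ = 1/2 -> 1/2 = 1
!((φ || χ) -> !ψ) = !1 = 0
(!ψ && ((φ && φ) -> (!φ && !ψ))) -> !((φ || χ) -> !ψ) = 1/2 -> 0 = 1/2
((((χ -> χ) <-> (χ -> φ)) -> !((φ -> φ) -> χ)) <-> !!((χ || ψ) <-> χ)) -> ((!ψ && ((φ && φ) -> (!φ && !ψ))) -> !((φ || χ) -> !ψ)) = 1/2 -> 1/2 = 1

1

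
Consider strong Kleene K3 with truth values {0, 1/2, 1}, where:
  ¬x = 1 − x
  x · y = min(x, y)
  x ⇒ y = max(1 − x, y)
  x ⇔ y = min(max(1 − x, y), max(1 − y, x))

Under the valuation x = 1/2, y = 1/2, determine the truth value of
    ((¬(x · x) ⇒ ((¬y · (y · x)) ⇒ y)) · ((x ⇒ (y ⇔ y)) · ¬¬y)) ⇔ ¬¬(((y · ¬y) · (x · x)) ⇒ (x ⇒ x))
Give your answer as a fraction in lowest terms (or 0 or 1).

x · x = 1/2 · 1/2 = 1/2
¬(x · x) = ¬1/2 = 1/2
¬y = ¬1/2 = 1/2
y · x = 1/2 · 1/2 = 1/2
¬y · (y · x) = 1/2 · 1/2 = 1/2
(¬y · (y · x)) ⇒ y = 1/2 ⇒ 1/2 = 1/2
¬(x · x) ⇒ ((¬y · (y · x)) ⇒ y) = 1/2 ⇒ 1/2 = 1/2
y ⇔ y = 1/2 ⇔ 1/2 = 1/2
x ⇒ (y ⇔ y) = 1/2 ⇒ 1/2 = 1/2
¬y = ¬1/2 = 1/2
¬¬y = ¬1/2 = 1/2
(x ⇒ (y ⇔ y)) · ¬¬y = 1/2 · 1/2 = 1/2
(¬(x · x) ⇒ ((¬y · (y · x)) ⇒ y)) · ((x ⇒ (y ⇔ y)) · ¬¬y) = 1/2 · 1/2 = 1/2
¬y = ¬1/2 = 1/2
y · ¬y = 1/2 · 1/2 = 1/2
x · x = 1/2 · 1/2 = 1/2
(y · ¬y) · (x · x) = 1/2 · 1/2 = 1/2
x ⇒ x = 1/2 ⇒ 1/2 = 1/2
((y · ¬y) · (x · x)) ⇒ (x ⇒ x) = 1/2 ⇒ 1/2 = 1/2
¬(((y · ¬y) · (x · x)) ⇒ (x ⇒ x)) = ¬1/2 = 1/2
¬¬(((y · ¬y) · (x · x)) ⇒ (x ⇒ x)) = ¬1/2 = 1/2
((¬(x · x) ⇒ ((¬y · (y · x)) ⇒ y)) · ((x ⇒ (y ⇔ y)) · ¬¬y)) ⇔ ¬¬(((y · ¬y) · (x · x)) ⇒ (x ⇒ x)) = 1/2 ⇔ 1/2 = 1/2

1/2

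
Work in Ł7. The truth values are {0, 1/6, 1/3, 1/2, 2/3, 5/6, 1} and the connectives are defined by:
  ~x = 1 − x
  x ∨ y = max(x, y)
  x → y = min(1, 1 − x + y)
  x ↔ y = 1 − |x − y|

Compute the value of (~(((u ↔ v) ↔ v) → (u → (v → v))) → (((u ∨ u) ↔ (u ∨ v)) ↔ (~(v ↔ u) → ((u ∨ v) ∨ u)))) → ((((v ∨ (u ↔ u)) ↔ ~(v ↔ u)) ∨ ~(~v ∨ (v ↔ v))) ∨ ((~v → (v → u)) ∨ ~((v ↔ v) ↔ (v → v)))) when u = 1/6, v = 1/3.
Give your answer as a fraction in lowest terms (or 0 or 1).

u ↔ v = 1/6 ↔ 1/3 = 5/6
(u ↔ v) ↔ v = 5/6 ↔ 1/3 = 1/2
v → v = 1/3 → 1/3 = 1
u → (v → v) = 1/6 → 1 = 1
((u ↔ v) ↔ v) → (u → (v → v)) = 1/2 → 1 = 1
~(((u ↔ v) ↔ v) → (u → (v → v))) = ~1 = 0
u ∨ u = 1/6 ∨ 1/6 = 1/6
u ∨ v = 1/6 ∨ 1/3 = 1/3
(u ∨ u) ↔ (u ∨ v) = 1/6 ↔ 1/3 = 5/6
v ↔ u = 1/3 ↔ 1/6 = 5/6
~(v ↔ u) = ~5/6 = 1/6
u ∨ v = 1/6 ∨ 1/3 = 1/3
(u ∨ v) ∨ u = 1/3 ∨ 1/6 = 1/3
~(v ↔ u) → ((u ∨ v) ∨ u) = 1/6 → 1/3 = 1
((u ∨ u) ↔ (u ∨ v)) ↔ (~(v ↔ u) → ((u ∨ v) ∨ u)) = 5/6 ↔ 1 = 5/6
~(((u ↔ v) ↔ v) → (u → (v → v))) → (((u ∨ u) ↔ (u ∨ v)) ↔ (~(v ↔ u) → ((u ∨ v) ∨ u))) = 0 → 5/6 = 1
u ↔ u = 1/6 ↔ 1/6 = 1
v ∨ (u ↔ u) = 1/3 ∨ 1 = 1
v ↔ u = 1/3 ↔ 1/6 = 5/6
~(v ↔ u) = ~5/6 = 1/6
(v ∨ (u ↔ u)) ↔ ~(v ↔ u) = 1 ↔ 1/6 = 1/6
~v = ~1/3 = 2/3
v ↔ v = 1/3 ↔ 1/3 = 1
~v ∨ (v ↔ v) = 2/3 ∨ 1 = 1
~(~v ∨ (v ↔ v)) = ~1 = 0
((v ∨ (u ↔ u)) ↔ ~(v ↔ u)) ∨ ~(~v ∨ (v ↔ v)) = 1/6 ∨ 0 = 1/6
~v = ~1/3 = 2/3
v → u = 1/3 → 1/6 = 5/6
~v → (v → u) = 2/3 → 5/6 = 1
v ↔ v = 1/3 ↔ 1/3 = 1
v → v = 1/3 → 1/3 = 1
(v ↔ v) ↔ (v → v) = 1 ↔ 1 = 1
~((v ↔ v) ↔ (v → v)) = ~1 = 0
(~v → (v → u)) ∨ ~((v ↔ v) ↔ (v → v)) = 1 ∨ 0 = 1
(((v ∨ (u ↔ u)) ↔ ~(v ↔ u)) ∨ ~(~v ∨ (v ↔ v))) ∨ ((~v → (v → u)) ∨ ~((v ↔ v) ↔ (v → v))) = 1/6 ∨ 1 = 1
(~(((u ↔ v) ↔ v) → (u → (v → v))) → (((u ∨ u) ↔ (u ∨ v)) ↔ (~(v ↔ u) → ((u ∨ v) ∨ u)))) → ((((v ∨ (u ↔ u)) ↔ ~(v ↔ u)) ∨ ~(~v ∨ (v ↔ v))) ∨ ((~v → (v → u)) ∨ ~((v ↔ v) ↔ (v → v)))) = 1 → 1 = 1

1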